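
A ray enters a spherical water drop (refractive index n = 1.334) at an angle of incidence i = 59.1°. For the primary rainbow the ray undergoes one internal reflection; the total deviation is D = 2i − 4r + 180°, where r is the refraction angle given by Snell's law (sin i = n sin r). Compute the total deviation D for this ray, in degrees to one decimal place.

138.1°

sin r = sin 59.1° / 1.334 = 0.8581/1.334 = 0.6432; r = 40.03°.
D = 2·59.1° − 4·40.03° + 180° = 118.20° − 160.13° + 180° = 138.07°.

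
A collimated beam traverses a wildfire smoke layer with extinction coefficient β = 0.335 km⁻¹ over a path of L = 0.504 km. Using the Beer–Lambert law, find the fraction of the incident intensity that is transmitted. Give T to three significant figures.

0.845

τ = β·L = 0.335 × 0.504 = 0.1688.
T = exp(−0.1688) = 0.8446.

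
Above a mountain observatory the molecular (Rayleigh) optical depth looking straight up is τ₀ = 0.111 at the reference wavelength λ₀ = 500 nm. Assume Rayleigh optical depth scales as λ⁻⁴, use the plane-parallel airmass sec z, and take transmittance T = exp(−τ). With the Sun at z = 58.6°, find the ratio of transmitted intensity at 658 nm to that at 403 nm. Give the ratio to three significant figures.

1.54

Airmass: sec 58.6° = 1.9194.
τ(658 nm) = 0.111 × (500/658)⁴ × 1.9194 = 0.111 × 0.3334 × 1.9194 = 0.0710.
τ(403 nm) = 0.111 × (500/403)⁴ × 1.9194 = 0.111 × 2.3695 × 1.9194 = 0.5048.
T(658)/T(403) = exp(τ_B − τ_A) = exp(0.4338) = 1.5431.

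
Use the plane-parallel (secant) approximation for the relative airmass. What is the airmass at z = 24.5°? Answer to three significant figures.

X = sec z = 1/cos 24.5° = 1/0.9100 = 1.0989.

1.10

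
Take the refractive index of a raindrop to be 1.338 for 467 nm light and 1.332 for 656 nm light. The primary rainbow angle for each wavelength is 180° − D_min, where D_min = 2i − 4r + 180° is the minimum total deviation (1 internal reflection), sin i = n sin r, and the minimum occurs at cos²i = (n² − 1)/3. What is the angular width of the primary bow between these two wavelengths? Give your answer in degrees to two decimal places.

0.87°

At 467 nm (n = 1.338): cos²i = 0.26341 → i = 59.120°, r = 39.899°, D_min = 138.643°, rainbow angle = 41.357°.
At 656 nm (n = 1.332): cos²i = 0.25807 → i = 59.469°, r = 40.290°, D_min = 137.776°, rainbow angle = 42.224°.
Angular width = |41.357° − 42.224°| = 0.867°.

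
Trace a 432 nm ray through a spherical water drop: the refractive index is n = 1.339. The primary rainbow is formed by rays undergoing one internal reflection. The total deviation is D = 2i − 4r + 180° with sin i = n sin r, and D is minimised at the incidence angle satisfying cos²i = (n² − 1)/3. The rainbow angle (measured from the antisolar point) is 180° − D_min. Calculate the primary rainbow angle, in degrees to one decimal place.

cos²i = (1.79292 − 1)/3 = 0.26431; i = arccos(0.51411) = 59.062°.
sin r = sin 59.062°/1.339 = 0.64057; r = 39.834°.
D_min = 2·59.062° − 4·39.834° + 180° = 138.786°.
Rainbow angle = 180° − D_min = 41.214°.

41.2°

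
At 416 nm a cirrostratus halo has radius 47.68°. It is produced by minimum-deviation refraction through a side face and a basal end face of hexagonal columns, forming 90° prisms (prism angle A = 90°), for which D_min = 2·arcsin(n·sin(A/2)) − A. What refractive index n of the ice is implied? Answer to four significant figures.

Rearranging: n = sin((D_min + A)/2) / sin(A/2).
(D_min + A)/2 = (47.68° + 90°)/2 = 68.840°.
n = sin 68.840° / sin 45° = 0.9326 / 0.7071 = 1.3189.

1.319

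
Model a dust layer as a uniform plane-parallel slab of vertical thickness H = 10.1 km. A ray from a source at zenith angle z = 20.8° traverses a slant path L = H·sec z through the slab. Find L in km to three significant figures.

sec z = 1/cos 20.8° = 1.0697.
L = 10.1 × 1.0697 = 10.804 km.

10.8 km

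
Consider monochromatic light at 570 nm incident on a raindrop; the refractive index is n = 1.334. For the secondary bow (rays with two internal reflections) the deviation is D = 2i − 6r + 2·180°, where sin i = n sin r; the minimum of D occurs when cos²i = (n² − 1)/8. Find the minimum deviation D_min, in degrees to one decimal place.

231.2°

cos²i = (1.77956 − 1)/8 = 0.09744; i = arccos(0.31216) = 71.810°.
sin r = sin 71.810°/1.334 = 0.71217; r = 45.411°.
D_min = 2·71.810° − 6·45.411° + 360° = 231.153°.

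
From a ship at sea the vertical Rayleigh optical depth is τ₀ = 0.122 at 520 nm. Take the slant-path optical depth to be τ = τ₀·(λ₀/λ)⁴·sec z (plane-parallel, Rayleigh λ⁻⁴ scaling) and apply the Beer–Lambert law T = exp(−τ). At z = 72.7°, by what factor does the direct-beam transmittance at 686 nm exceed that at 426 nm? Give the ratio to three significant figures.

Airmass: sec 72.7° = 3.3628.
τ(686 nm) = 0.122 × (520/686)⁴ × 3.3628 = 0.122 × 0.3302 × 3.3628 = 0.1354.
τ(426 nm) = 0.122 × (520/426)⁴ × 3.3628 = 0.122 × 2.2201 × 3.3628 = 0.9108.
T(686)/T(426) = exp(τ_B − τ_A) = exp(0.7754) = 2.1714.

2.17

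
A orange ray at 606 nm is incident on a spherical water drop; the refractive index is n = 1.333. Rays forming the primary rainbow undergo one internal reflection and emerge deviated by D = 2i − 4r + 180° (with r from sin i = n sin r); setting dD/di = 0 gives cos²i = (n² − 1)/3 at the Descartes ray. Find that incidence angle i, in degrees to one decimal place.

59.4°

cos²i = (1.333² − 1)/3 = (1.77689 − 1)/3 = 0.25896.
cos i = 0.50888, so i = 59.410°.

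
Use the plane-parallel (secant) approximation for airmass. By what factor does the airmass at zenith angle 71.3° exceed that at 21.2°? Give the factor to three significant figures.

X(71.3°)/X(21.2°) = sec 71.3° / sec 21.2° = cos 21.2° / cos 71.3° = 0.9323/0.3206 = 2.9079.

2.91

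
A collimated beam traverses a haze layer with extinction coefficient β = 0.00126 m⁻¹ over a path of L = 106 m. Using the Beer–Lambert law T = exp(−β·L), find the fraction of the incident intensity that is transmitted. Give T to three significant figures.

τ = β·L = 0.00126 × 106 = 0.1336.
T = exp(−0.1336) = 0.8750.

0.875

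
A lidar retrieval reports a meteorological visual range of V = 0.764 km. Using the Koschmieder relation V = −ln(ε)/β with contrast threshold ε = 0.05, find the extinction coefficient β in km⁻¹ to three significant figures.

β = −ln(0.05) / V = 2.996 / 0.764 = 3.9211 km⁻¹.

3.92 km⁻¹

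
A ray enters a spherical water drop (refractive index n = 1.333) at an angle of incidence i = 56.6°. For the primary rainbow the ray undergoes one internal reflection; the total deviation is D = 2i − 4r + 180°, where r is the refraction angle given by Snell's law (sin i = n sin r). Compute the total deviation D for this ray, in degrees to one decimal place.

138.1°

sin r = sin 56.6° / 1.333 = 0.8348/1.333 = 0.6263; r = 38.78°.
D = 2·56.6° − 4·38.78° + 180° = 113.20° − 155.11° + 180° = 138.09°.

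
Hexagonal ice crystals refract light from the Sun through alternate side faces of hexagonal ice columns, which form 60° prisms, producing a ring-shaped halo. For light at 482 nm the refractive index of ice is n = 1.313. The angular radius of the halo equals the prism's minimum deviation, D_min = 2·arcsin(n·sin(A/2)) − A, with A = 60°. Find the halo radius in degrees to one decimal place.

n·sin(A/2) = 1.313 × sin 30° = 1.313 × 0.5000 = 0.6565.
D_min = 2·arcsin(0.6565) − 60° = 2 × 41.033° − 60° = 22.067°.

22.1°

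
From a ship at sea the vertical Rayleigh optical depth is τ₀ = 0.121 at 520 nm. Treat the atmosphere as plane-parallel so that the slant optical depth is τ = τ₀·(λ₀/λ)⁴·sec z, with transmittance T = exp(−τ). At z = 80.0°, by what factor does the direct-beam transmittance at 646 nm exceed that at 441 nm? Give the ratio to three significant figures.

2.87

Airmass: sec 80.0° = 5.7588.
τ(646 nm) = 0.121 × (520/646)⁴ × 5.7588 = 0.121 × 0.4198 × 5.7588 = 0.2925.
τ(441 nm) = 0.121 × (520/441)⁴ × 5.7588 = 0.121 × 1.9331 × 5.7588 = 1.3470.
T(646)/T(441) = exp(τ_B − τ_A) = exp(1.0545) = 2.8705.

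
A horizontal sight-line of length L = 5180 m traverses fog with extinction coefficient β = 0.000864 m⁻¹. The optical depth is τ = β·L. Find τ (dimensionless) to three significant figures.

τ = β·L = 0.000864 × 5180 = 4.4755.

4.48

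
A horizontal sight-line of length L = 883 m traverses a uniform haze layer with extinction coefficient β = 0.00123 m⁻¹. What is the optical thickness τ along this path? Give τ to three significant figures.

τ = β·L = 0.00123 × 883 = 1.0861.

1.09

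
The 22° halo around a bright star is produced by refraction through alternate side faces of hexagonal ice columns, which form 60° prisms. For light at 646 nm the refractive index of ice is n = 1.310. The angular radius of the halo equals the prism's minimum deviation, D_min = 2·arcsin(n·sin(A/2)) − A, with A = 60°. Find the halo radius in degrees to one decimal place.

n·sin(A/2) = 1.310 × sin 30° = 1.310 × 0.5000 = 0.6550.
D_min = 2·arcsin(0.6550) − 60° = 2 × 40.920° − 60° = 21.839°.

21.8°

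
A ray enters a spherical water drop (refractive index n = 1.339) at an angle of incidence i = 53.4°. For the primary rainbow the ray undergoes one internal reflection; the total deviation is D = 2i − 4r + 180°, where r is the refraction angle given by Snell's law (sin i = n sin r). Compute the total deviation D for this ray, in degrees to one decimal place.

sin r = sin 53.4° / 1.339 = 0.8028/1.339 = 0.5996; r = 36.84°.
D = 2·53.4° − 4·36.84° + 180° = 106.80° − 147.35° + 180° = 139.45°.

139.4°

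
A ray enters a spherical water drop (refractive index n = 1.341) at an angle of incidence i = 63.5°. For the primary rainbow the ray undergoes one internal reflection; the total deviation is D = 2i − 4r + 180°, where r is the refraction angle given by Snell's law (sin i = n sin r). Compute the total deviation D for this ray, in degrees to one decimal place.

sin r = sin 63.5° / 1.341 = 0.8949/1.341 = 0.6674; r = 41.86°.
D = 2·63.5° − 4·41.86° + 180° = 127.00° − 167.46° + 180° = 139.54°.

139.5°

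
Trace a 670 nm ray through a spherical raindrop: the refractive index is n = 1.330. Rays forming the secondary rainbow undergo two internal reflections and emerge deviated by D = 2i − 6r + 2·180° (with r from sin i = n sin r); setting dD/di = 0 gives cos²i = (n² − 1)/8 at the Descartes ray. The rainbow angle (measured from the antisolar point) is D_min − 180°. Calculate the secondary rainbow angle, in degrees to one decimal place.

cos²i = (1.76890 − 1)/8 = 0.09611; i = arccos(0.31002) = 71.940°.
sin r = sin 71.940°/1.330 = 0.71483; r = 45.630°.
D_min = 2·71.940° − 6·45.630° + 360° = 230.101°.
Rainbow angle = D_min − 180° = 50.101°.

50.1°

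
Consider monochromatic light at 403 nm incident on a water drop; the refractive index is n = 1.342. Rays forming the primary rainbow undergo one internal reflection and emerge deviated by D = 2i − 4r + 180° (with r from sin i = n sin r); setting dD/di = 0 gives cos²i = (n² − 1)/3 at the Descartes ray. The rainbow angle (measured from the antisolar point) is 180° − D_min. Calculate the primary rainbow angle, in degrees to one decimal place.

40.8°

cos²i = (1.80096 − 1)/3 = 0.26699; i = arccos(0.51671) = 58.888°.
sin r = sin 58.888°/1.342 = 0.63797; r = 39.641°.
D_min = 2·58.888° − 4·39.641° + 180° = 139.213°.
Rainbow angle = 180° − D_min = 40.787°.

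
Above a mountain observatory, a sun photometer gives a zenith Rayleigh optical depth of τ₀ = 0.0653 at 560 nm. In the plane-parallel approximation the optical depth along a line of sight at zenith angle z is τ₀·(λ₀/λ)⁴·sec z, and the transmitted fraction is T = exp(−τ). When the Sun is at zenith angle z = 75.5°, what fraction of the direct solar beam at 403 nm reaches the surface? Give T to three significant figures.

sec 75.5° = 3.9939.
τ = 0.0653 × (560/403)⁴ × 3.9939 = 0.0653 × 3.7285 × 3.9939 = 0.9724.
T = exp(−0.9724) = 0.3782.

0.378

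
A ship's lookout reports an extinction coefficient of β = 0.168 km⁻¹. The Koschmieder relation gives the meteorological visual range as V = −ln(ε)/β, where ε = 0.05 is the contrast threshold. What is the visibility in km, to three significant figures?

17.8 km

V = −ln(0.05) / 0.168 = 2.996 / 0.168 = 17.8317 km.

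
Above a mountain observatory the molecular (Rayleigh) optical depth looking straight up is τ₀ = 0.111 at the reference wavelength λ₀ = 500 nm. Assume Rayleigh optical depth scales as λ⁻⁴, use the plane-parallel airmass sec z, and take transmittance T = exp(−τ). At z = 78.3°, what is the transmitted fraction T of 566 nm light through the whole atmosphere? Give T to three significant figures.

0.717

sec 78.3° = 4.9313.
τ = 0.111 × (500/566)⁴ × 4.9313 = 0.111 × 0.6090 × 4.9313 = 0.3333.
T = exp(−0.3333) = 0.7165.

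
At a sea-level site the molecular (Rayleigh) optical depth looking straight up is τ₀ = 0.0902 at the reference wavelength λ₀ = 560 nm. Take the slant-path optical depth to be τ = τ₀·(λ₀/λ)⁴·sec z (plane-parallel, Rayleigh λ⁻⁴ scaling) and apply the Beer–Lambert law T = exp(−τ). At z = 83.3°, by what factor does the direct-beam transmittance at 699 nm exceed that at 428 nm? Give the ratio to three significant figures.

7.01

Airmass: sec 83.3° = 8.5711.
τ(699 nm) = 0.0902 × (560/699)⁴ × 8.5711 = 0.0902 × 0.4119 × 8.5711 = 0.3185.
τ(428 nm) = 0.0902 × (560/428)⁴ × 8.5711 = 0.0902 × 2.9307 × 8.5711 = 2.2658.
T(699)/T(428) = exp(τ_B − τ_A) = exp(1.9473) = 7.0098.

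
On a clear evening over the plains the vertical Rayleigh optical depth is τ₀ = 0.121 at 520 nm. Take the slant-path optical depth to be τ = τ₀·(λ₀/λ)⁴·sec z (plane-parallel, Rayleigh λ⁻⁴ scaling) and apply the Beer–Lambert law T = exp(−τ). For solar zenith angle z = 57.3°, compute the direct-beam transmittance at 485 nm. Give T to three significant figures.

sec 57.3° = 1.8510.
τ = 0.121 × (520/485)⁴ × 1.8510 = 0.121 × 1.3214 × 1.8510 = 0.2960.
T = exp(−0.2960) = 0.7438.

0.744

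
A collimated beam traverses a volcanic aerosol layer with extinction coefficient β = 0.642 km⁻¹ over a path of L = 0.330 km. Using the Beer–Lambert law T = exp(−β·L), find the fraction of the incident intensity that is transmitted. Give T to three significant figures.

τ = β·L = 0.642 × 0.330 = 0.2119.
T = exp(−0.2119) = 0.8091.

0.809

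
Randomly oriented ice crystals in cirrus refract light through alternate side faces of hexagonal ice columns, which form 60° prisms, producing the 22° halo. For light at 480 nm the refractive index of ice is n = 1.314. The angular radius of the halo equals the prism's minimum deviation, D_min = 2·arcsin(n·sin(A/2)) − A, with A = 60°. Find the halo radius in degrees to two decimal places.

n·sin(A/2) = 1.314 × sin 30° = 1.314 × 0.5000 = 0.6570.
D_min = 2·arcsin(0.6570) − 60° = 2 × 41.071° − 60° = 22.143°.

22.14°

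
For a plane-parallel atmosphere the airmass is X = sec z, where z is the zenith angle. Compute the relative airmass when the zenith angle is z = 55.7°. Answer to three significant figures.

X = sec z = 1/cos 55.7° = 1/0.5635 = 1.7745.

1.77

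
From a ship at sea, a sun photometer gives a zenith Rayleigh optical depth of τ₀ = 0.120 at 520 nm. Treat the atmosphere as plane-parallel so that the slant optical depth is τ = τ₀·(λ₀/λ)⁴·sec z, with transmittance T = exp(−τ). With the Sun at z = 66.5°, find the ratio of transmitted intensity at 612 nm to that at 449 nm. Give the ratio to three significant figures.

1.47

Airmass: sec 66.5° = 2.5078.
τ(612 nm) = 0.120 × (520/612)⁴ × 2.5078 = 0.120 × 0.5212 × 2.5078 = 0.1569.
τ(449 nm) = 0.120 × (520/449)⁴ × 2.5078 = 0.120 × 1.7990 × 2.5078 = 0.5414.
T(612)/T(449) = exp(τ_B − τ_A) = exp(0.3845) = 1.4689.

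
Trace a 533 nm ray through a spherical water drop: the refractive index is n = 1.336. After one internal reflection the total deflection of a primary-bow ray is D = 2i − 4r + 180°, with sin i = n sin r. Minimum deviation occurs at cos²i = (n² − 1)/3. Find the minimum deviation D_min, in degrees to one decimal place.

138.4°

cos²i = (1.78490 − 1)/3 = 0.26163; i = arccos(0.51150) = 59.236°.
sin r = sin 59.236°/1.336 = 0.64318; r = 40.029°.
D_min = 2·59.236° − 4·40.029° + 180° = 138.356°.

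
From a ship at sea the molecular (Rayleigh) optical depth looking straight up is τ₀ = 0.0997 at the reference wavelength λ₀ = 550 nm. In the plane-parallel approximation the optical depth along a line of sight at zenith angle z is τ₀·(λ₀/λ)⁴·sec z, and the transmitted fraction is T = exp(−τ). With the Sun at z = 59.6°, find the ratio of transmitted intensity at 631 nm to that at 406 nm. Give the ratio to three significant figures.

Airmass: sec 59.6° = 1.9762.
τ(631 nm) = 0.0997 × (550/631)⁴ × 1.9762 = 0.0997 × 0.5772 × 1.9762 = 0.1137.
τ(406 nm) = 0.0997 × (550/406)⁴ × 1.9762 = 0.0997 × 3.3678 × 1.9762 = 0.6635.
T(631)/T(406) = exp(τ_B − τ_A) = exp(0.5498) = 1.7329.

1.73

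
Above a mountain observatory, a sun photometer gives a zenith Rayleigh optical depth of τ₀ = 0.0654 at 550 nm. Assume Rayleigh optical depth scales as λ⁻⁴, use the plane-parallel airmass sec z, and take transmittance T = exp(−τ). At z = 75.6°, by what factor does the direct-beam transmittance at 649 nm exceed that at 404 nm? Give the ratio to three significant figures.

2.15

Airmass: sec 75.6° = 4.0211.
τ(649 nm) = 0.0654 × (550/649)⁴ × 4.0211 = 0.0654 × 0.5158 × 4.0211 = 0.1356.
τ(404 nm) = 0.0654 × (550/404)⁴ × 4.0211 = 0.0654 × 3.4350 × 4.0211 = 0.9033.
T(649)/T(404) = exp(τ_B − τ_A) = exp(0.7677) = 2.1548.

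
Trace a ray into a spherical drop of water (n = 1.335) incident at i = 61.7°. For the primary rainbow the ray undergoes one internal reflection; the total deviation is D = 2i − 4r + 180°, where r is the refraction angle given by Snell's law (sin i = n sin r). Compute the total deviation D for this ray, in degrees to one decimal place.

138.3°

sin r = sin 61.7° / 1.335 = 0.8805/1.335 = 0.6595; r = 41.26°.
D = 2·61.7° − 4·41.26° + 180° = 123.40° − 165.06° + 180° = 138.34°.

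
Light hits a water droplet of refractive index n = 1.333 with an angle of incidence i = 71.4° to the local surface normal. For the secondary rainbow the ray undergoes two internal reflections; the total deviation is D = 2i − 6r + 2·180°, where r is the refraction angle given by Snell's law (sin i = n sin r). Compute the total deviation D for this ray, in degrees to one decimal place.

sin r = sin 71.4° / 1.333 = 0.9478/1.333 = 0.7110; r = 45.32°.
D = 2·71.4° − 6·45.32° + 2·180° = 142.80° − 271.90° + 360° = 230.90°.

230.9°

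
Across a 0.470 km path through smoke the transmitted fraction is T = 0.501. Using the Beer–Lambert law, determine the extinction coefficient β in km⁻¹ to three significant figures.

1.47 km⁻¹

Beer–Lambert: T = exp(−βL) ⇒ β = −ln(T)/L = −ln(0.501)/0.470 = 0.6911/0.470 = 1.471 km⁻¹.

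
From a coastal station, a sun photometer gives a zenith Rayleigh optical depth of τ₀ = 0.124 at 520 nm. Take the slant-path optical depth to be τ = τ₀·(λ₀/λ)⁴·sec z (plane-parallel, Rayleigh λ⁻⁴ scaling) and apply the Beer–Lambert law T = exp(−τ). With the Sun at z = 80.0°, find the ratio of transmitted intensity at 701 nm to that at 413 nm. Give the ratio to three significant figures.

Airmass: sec 80.0° = 5.7588.
τ(701 nm) = 0.124 × (520/701)⁴ × 5.7588 = 0.124 × 0.3028 × 5.7588 = 0.2162.
τ(413 nm) = 0.124 × (520/413)⁴ × 5.7588 = 0.124 × 2.5131 × 5.7588 = 1.7946.
T(701)/T(413) = exp(τ_B − τ_A) = exp(1.5784) = 4.8470.

4.85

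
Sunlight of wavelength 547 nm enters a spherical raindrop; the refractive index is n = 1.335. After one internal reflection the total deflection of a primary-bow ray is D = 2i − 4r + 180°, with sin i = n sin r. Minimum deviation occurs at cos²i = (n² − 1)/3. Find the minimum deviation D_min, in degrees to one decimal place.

138.2°

cos²i = (1.78222 − 1)/3 = 0.26074; i = arccos(0.51063) = 59.294°.
sin r = sin 59.294°/1.335 = 0.64405; r = 40.094°.
D_min = 2·59.294° − 4·40.094° + 180° = 138.212°.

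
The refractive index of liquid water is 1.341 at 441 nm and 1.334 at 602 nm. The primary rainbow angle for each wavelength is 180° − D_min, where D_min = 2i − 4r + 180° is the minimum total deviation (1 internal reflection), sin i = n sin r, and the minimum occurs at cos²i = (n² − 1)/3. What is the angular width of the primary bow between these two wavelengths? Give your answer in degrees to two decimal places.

1.00°

At 441 nm (n = 1.341): cos²i = 0.26609 → i = 58.946°, r = 39.705°, D_min = 139.071°, rainbow angle = 40.929°.
At 602 nm (n = 1.334): cos²i = 0.25985 → i = 59.352°, r = 40.159°, D_min = 138.067°, rainbow angle = 41.933°.
Angular width = |40.929° − 41.933°| = 1.004°.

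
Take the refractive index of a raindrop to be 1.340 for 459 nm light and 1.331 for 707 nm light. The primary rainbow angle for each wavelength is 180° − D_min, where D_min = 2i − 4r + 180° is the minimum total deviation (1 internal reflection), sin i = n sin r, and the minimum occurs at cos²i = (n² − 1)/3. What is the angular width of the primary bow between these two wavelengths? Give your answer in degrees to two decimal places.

1.30°

At 459 nm (n = 1.340): cos²i = 0.26520 → i = 59.004°, r = 39.770°, D_min = 138.929°, rainbow angle = 41.071°.
At 707 nm (n = 1.331): cos²i = 0.25719 → i = 59.527°, r = 40.356°, D_min = 137.630°, rainbow angle = 42.370°.
Angular width = |41.071° − 42.370°| = 1.299°.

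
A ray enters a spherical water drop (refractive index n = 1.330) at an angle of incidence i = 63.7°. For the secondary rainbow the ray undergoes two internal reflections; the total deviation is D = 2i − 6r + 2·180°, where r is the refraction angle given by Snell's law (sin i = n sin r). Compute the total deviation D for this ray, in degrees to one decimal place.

sin r = sin 63.7° / 1.330 = 0.8965/1.330 = 0.6740; r = 42.38°.
D = 2·63.7° − 6·42.38° + 2·180° = 127.40° − 254.28° + 360° = 233.12°.

233.1°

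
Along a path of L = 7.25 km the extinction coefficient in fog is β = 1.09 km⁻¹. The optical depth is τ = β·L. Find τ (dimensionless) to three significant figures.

7.90

τ = β·L = 1.09 × 7.25 = 7.9025.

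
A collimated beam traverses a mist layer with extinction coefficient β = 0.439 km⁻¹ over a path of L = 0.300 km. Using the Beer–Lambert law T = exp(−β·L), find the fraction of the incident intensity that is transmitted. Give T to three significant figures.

0.877

τ = β·L = 0.439 × 0.300 = 0.1317.
T = exp(−0.1317) = 0.8766.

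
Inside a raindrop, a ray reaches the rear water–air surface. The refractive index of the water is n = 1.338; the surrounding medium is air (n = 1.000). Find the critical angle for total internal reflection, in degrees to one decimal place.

sin θ_c = n_air / n = 1.000 / 1.338 = 0.7474.
θ_c = arcsin(0.7474) = 48.36°.

48.4°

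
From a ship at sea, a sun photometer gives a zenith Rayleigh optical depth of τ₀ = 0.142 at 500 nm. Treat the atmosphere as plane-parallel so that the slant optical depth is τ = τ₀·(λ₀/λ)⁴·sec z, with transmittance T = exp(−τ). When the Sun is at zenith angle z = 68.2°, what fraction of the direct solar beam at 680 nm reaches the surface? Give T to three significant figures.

sec 68.2° = 2.6927.
τ = 0.142 × (500/680)⁴ × 2.6927 = 0.142 × 0.2923 × 2.6927 = 0.1118.
T = exp(−0.1118) = 0.8942.

0.894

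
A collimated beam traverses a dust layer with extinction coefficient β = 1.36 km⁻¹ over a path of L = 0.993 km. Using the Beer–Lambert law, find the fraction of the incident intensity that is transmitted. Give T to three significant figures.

0.259

τ = β·L = 1.36 × 0.993 = 1.3505.
T = exp(−1.3505) = 0.2591.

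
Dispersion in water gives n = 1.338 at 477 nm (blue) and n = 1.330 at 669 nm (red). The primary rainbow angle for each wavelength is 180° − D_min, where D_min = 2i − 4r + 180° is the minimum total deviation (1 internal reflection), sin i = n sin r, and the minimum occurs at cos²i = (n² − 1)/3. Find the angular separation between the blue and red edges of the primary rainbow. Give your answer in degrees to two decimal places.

1.16°

At 477 nm (n = 1.338): cos²i = 0.26341 → i = 59.120°, r = 39.899°, D_min = 138.643°, rainbow angle = 41.357°.
At 669 nm (n = 1.330): cos²i = 0.25630 → i = 59.585°, r = 40.422°, D_min = 137.484°, rainbow angle = 42.516°.
Angular width = |41.357° − 42.516°| = 1.160°.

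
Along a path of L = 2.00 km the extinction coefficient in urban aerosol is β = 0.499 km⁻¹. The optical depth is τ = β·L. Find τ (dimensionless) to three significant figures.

τ = β·L = 0.499 × 2.00 = 0.9980.

0.998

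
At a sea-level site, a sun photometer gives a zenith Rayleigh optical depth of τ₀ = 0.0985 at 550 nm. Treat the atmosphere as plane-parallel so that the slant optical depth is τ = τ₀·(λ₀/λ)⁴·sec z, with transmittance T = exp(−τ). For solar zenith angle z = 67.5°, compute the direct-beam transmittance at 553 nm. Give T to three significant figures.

0.777

sec 67.5° = 2.6131.
τ = 0.0985 × (550/553)⁴ × 2.6131 = 0.0985 × 0.9785 × 2.6131 = 0.2519.
T = exp(−0.2519) = 0.7774.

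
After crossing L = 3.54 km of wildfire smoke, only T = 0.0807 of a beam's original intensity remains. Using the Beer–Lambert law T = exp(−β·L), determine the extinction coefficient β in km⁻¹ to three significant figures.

0.711 km⁻¹

Beer–Lambert: T = exp(−βL) ⇒ β = −ln(T)/L = −ln(0.0807)/3.54 = 2.5170/3.54 = 0.711 km⁻¹.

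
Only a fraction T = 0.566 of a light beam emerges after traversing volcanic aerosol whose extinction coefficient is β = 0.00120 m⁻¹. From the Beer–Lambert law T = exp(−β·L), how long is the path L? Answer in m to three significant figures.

Beer–Lambert: T = exp(−βL) ⇒ L = −ln(T)/β = −ln(0.566)/0.00120 = 0.5692/0.00120 = 474.3 m.

474 m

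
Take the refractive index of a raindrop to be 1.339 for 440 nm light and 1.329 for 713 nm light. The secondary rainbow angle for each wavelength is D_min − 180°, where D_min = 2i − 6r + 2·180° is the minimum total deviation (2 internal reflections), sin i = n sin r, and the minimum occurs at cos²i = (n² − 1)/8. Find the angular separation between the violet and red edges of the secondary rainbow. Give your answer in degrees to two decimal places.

At 440 nm (n = 1.339): cos²i = 0.09912 → i = 71.650°, r = 45.141°, D_min = 232.451°, rainbow angle = 52.451°.
At 713 nm (n = 1.329): cos²i = 0.09578 → i = 71.972°, r = 45.685°, D_min = 229.837°, rainbow angle = 49.837°.
Angular width = |52.451° − 49.837°| = 2.614°.

2.61°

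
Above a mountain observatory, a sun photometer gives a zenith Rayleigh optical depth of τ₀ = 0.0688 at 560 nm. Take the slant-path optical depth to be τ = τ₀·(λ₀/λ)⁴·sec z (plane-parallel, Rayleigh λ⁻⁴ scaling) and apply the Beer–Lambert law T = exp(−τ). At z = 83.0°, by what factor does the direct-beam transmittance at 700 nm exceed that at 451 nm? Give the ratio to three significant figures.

3.04

Airmass: sec 83.0° = 8.2055.
τ(700 nm) = 0.0688 × (560/700)⁴ × 8.2055 = 0.0688 × 0.4096 × 8.2055 = 0.2312.
τ(451 nm) = 0.0688 × (560/451)⁴ × 8.2055 = 0.0688 × 2.3771 × 8.2055 = 1.3420.
T(700)/T(451) = exp(τ_B − τ_A) = exp(1.1107) = 3.0366.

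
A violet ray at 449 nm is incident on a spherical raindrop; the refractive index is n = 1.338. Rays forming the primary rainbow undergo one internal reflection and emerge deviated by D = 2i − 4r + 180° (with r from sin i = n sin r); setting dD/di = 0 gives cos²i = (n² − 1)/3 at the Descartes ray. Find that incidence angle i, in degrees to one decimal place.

cos²i = (1.338² − 1)/3 = (1.79024 − 1)/3 = 0.26341.
cos i = 0.51324, so i = 59.120°.

59.1°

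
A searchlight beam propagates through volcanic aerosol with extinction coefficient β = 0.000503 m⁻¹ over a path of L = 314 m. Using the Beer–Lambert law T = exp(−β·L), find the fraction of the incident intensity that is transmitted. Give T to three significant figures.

τ = β·L = 0.000503 × 314 = 0.1579.
T = exp(−0.1579) = 0.8539.

0.854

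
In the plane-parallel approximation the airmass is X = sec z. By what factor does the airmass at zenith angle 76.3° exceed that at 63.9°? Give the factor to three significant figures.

X(76.3°)/X(63.9°) = sec 76.3° / sec 63.9° = cos 63.9° / cos 76.3° = 0.4399/0.2368 = 1.8576.

1.86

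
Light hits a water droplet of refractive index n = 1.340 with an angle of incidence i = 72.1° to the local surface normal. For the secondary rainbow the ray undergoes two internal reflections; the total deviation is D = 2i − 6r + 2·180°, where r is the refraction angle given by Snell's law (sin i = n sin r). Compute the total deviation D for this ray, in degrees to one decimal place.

232.7°

sin r = sin 72.1° / 1.340 = 0.9516/1.340 = 0.7101; r = 45.25°.
D = 2·72.1° − 6·45.25° + 2·180° = 144.20° − 271.48° + 360° = 232.72°.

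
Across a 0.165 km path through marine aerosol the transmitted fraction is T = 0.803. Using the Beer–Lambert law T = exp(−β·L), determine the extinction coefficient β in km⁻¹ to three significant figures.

1.33 km⁻¹

Beer–Lambert: T = exp(−βL) ⇒ β = −ln(T)/L = −ln(0.803)/0.165 = 0.2194/0.165 = 1.33 km⁻¹.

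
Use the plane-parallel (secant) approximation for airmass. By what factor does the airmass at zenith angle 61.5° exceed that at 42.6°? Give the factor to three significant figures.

X(61.5°)/X(42.6°) = sec 61.5° / sec 42.6° = cos 42.6° / cos 61.5° = 0.7361/0.4772 = 1.5427.

1.54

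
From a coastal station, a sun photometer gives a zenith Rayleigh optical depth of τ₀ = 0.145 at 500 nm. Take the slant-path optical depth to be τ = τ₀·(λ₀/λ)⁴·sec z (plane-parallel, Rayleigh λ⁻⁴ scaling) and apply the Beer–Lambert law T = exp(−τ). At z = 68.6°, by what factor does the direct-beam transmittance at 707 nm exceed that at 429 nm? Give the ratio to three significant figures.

Airmass: sec 68.6° = 2.7407.
τ(707 nm) = 0.145 × (500/707)⁴ × 2.7407 = 0.145 × 0.2502 × 2.7407 = 0.0994.
τ(429 nm) = 0.145 × (500/429)⁴ × 2.7407 = 0.145 × 1.8452 × 2.7407 = 0.7333.
T(707)/T(429) = exp(τ_B − τ_A) = exp(0.6339) = 1.8849.

1.88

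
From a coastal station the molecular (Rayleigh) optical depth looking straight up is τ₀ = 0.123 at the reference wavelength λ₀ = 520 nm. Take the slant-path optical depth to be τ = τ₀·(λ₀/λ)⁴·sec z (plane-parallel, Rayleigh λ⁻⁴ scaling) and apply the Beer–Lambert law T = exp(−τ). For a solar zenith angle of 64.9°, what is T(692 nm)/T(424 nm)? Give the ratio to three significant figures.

Airmass: sec 64.9° = 2.3574.
τ(692 nm) = 0.123 × (520/692)⁴ × 2.3574 = 0.123 × 0.3189 × 2.3574 = 0.0925.
τ(424 nm) = 0.123 × (520/424)⁴ × 2.3574 = 0.123 × 2.2623 × 2.3574 = 0.6560.
T(692)/T(424) = exp(τ_B − τ_A) = exp(0.5635) = 1.7568.

1.76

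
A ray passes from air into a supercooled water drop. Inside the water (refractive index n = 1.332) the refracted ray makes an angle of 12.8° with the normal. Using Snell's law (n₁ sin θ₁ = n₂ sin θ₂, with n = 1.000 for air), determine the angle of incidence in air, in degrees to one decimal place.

17.2°

Snell: sin θ_i = n · sin θ_r = 1.332 × sin 12.8° = 1.332 × 0.2215 = 0.2951.
θ_i = arcsin(0.2951) = 17.16°.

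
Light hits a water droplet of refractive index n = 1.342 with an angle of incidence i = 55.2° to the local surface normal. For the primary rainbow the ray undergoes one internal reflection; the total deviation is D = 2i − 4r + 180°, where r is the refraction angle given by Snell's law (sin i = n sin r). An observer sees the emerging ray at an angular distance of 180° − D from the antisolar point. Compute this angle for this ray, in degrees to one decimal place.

sin r = sin 55.2° / 1.342 = 0.8211/1.342 = 0.6119; r = 37.73°.
D = 2·55.2° − 4·37.73° + 180° = 110.40° − 150.90° + 180° = 139.50°.
Angle from antisolar point = 180° − D = 40.50°.

40.5°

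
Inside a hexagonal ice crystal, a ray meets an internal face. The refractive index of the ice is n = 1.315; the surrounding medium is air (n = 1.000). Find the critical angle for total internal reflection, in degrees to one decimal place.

49.5°

sin θ_c = n_air / n = 1.000 / 1.315 = 0.7605.
θ_c = arcsin(0.7605) = 49.50°.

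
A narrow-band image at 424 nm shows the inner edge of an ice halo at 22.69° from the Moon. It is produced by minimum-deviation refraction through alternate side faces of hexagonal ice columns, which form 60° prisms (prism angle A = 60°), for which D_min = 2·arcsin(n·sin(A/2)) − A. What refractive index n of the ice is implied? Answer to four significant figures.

Rearranging: n = sin((D_min + A)/2) / sin(A/2).
(D_min + A)/2 = (22.69° + 60°)/2 = 41.345°.
n = sin 41.345° / sin 30° = 0.6606 / 0.5000 = 1.3212.

1.321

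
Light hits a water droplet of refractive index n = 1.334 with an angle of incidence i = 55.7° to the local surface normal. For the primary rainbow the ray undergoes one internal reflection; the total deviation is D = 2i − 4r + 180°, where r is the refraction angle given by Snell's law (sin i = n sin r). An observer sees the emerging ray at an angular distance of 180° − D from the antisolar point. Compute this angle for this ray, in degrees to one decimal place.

41.6°

sin r = sin 55.7° / 1.334 = 0.8261/1.334 = 0.6193; r = 38.26°.
D = 2·55.7° − 4·38.26° + 180° = 111.40° − 153.05° + 180° = 138.35°.
Angle from antisolar point = 180° − D = 41.65°.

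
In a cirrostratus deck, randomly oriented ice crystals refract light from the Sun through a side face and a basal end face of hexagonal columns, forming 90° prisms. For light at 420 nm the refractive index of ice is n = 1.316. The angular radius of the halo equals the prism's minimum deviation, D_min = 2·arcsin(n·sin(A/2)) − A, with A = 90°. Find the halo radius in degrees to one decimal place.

n·sin(A/2) = 1.316 × sin 45° = 1.316 × 0.7071 = 0.9306.
D_min = 2·arcsin(0.9306) − 90° = 2 × 68.521° − 90° = 47.042°.

47.0°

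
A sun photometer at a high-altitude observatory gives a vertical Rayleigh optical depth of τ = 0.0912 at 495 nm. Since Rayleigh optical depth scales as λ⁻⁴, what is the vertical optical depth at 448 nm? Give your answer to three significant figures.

τ(448 nm) = τ(495 nm) × (495/448)⁴ = 0.0912 × (1.1049)⁴ = 0.0912 × 1.4904 = 0.1359.

0.136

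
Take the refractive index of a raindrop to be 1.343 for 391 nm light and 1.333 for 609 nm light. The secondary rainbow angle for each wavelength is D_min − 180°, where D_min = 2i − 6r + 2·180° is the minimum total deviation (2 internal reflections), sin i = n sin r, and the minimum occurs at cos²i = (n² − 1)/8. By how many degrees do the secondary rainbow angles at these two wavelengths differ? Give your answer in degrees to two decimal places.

2.59°

At 391 nm (n = 1.343): cos²i = 0.10046 → i = 71.522°, r = 44.928°, D_min = 233.478°, rainbow angle = 53.478°.
At 609 nm (n = 1.333): cos²i = 0.09711 → i = 71.843°, r = 45.466°, D_min = 230.891°, rainbow angle = 50.891°.
Angular width = |53.478° − 50.891°| = 2.587°.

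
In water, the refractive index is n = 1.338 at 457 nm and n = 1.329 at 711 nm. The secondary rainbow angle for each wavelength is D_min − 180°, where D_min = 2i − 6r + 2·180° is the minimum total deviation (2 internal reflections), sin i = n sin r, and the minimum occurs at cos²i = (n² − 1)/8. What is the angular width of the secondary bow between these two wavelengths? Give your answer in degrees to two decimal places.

At 457 nm (n = 1.338): cos²i = 0.09878 → i = 71.682°, r = 45.195°, D_min = 232.193°, rainbow angle = 52.193°.
At 711 nm (n = 1.329): cos²i = 0.09578 → i = 71.972°, r = 45.685°, D_min = 229.837°, rainbow angle = 49.837°.
Angular width = |52.193° − 49.837°| = 2.356°.

2.36°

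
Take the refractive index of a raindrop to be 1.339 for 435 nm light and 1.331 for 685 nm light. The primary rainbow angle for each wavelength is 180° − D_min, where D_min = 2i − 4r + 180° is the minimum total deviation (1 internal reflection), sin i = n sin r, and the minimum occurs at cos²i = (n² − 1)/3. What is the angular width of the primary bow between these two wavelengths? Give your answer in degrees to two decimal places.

At 435 nm (n = 1.339): cos²i = 0.26431 → i = 59.062°, r = 39.834°, D_min = 138.786°, rainbow angle = 41.214°.
At 685 nm (n = 1.331): cos²i = 0.25719 → i = 59.527°, r = 40.356°, D_min = 137.630°, rainbow angle = 42.370°.
Angular width = |41.214° − 42.370°| = 1.156°.

1.16°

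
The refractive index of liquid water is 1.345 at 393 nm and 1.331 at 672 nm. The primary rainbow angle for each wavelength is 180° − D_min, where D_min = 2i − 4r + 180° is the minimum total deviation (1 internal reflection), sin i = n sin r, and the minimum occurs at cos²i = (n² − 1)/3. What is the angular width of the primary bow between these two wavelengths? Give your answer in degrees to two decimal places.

At 393 nm (n = 1.345): cos²i = 0.26967 → i = 58.715°, r = 39.448°, D_min = 139.635°, rainbow angle = 40.365°.
At 672 nm (n = 1.331): cos²i = 0.25719 → i = 59.527°, r = 40.356°, D_min = 137.630°, rainbow angle = 42.370°.
Angular width = |40.365° − 42.370°| = 2.005°.

2.01°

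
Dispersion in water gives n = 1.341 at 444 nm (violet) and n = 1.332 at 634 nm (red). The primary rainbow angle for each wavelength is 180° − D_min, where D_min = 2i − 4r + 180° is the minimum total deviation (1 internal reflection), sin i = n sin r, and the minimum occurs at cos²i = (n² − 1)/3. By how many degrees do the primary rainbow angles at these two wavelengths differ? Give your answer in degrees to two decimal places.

At 444 nm (n = 1.341): cos²i = 0.26609 → i = 58.946°, r = 39.705°, D_min = 139.071°, rainbow angle = 40.929°.
At 634 nm (n = 1.332): cos²i = 0.25807 → i = 59.469°, r = 40.290°, D_min = 137.776°, rainbow angle = 42.224°.
Angular width = |40.929° − 42.224°| = 1.295°.

1.29°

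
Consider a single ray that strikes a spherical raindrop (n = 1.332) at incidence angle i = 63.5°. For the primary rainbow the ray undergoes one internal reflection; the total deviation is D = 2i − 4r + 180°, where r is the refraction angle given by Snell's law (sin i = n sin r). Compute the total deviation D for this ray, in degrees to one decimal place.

138.2°

sin r = sin 63.5° / 1.332 = 0.8949/1.332 = 0.6719; r = 42.21°.
D = 2·63.5° − 4·42.21° + 180° = 127.00° − 168.85° + 180° = 138.15°.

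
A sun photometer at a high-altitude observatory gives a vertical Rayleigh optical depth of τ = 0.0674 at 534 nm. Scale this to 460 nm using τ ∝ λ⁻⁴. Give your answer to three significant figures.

0.122

τ(460 nm) = τ(534 nm) × (534/460)⁴ = 0.0674 × (1.1609)⁴ = 0.0674 × 1.8161 = 0.1224.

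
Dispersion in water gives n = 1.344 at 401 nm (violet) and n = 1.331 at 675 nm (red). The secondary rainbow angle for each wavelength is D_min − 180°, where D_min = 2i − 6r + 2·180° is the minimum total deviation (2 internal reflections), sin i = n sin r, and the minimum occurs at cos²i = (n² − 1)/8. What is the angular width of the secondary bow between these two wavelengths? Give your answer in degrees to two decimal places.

3.37°

At 401 nm (n = 1.344): cos²i = 0.10079 → i = 71.490°, r = 44.874°, D_min = 233.733°, rainbow angle = 53.733°.
At 675 nm (n = 1.331): cos²i = 0.09645 → i = 71.907°, r = 45.575°, D_min = 230.365°, rainbow angle = 50.365°.
Angular width = |53.733° − 50.365°| = 3.368°.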